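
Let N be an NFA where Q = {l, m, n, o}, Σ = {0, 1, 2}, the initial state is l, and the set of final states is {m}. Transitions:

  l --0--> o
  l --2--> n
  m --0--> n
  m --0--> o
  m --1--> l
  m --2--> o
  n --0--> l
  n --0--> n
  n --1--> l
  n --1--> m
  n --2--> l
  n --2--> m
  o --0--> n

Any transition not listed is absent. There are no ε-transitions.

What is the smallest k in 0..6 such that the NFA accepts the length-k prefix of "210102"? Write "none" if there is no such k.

2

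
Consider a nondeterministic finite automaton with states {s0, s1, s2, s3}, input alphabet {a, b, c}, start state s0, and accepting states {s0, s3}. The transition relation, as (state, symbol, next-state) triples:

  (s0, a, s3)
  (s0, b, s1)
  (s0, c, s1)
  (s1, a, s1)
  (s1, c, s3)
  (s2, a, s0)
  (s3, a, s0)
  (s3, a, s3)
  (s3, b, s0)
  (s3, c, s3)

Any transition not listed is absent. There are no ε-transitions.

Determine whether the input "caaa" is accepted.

No

Start in {s0}.
Read 'c': {s0} → {s1}.
Read 'a': {s1} → {s1}.
Read 'a': {s1} → {s1}.
Read 'a': {s1} → {s1}.
The final set {s1} contains no accepting state.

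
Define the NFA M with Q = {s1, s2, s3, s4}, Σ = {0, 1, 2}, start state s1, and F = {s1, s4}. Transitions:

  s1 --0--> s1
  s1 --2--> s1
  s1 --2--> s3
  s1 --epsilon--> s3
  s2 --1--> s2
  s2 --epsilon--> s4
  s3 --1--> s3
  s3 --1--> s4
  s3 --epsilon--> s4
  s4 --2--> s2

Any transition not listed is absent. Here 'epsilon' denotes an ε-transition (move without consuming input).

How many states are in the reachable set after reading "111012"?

0

Start: ε-closure({s1}) = {s1, s3, s4}.
Read '1': {s1, s3, s4} → {s3, s4}.
Read '1': {s3, s4} → {s3, s4}.
Read '1': {s3, s4} → {s3, s4}.
Read '0': {s3, s4} → ∅.
The set is empty and remains empty for the remaining 2 symbols.
That set has 0 states.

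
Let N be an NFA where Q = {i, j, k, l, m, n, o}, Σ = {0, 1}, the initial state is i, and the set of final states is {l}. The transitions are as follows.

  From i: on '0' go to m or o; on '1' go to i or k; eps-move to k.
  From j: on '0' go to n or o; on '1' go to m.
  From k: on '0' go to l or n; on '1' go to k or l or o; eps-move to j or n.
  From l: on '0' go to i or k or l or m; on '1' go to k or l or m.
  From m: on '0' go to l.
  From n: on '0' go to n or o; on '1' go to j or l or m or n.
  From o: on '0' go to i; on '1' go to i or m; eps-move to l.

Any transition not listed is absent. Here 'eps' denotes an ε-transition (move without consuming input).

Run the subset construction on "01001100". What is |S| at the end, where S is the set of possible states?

Start: ε-closure({i}) = {i, j, k, n}.
Read '0': {i, j, k, n} → {l, m, n, o}.
Read '1': {l, m, n, o} → {i, j, k, l, m, n}.
Read '0': {i, j, k, l, m, n} → {i, j, k, l, m, n, o}.
Read '0': {i, j, k, l, m, n, o} → {i, j, k, l, m, n, o}.
Read '1': {i, j, k, l, m, n, o} → {i, j, k, l, m, n, o}.
Read '1': {i, j, k, l, m, n, o} → {i, j, k, l, m, n, o}.
Read '0': {i, j, k, l, m, n, o} → {i, j, k, l, m, n, o}.
Read '0': {i, j, k, l, m, n, o} → {i, j, k, l, m, n, o}.
That set has 7 states.

7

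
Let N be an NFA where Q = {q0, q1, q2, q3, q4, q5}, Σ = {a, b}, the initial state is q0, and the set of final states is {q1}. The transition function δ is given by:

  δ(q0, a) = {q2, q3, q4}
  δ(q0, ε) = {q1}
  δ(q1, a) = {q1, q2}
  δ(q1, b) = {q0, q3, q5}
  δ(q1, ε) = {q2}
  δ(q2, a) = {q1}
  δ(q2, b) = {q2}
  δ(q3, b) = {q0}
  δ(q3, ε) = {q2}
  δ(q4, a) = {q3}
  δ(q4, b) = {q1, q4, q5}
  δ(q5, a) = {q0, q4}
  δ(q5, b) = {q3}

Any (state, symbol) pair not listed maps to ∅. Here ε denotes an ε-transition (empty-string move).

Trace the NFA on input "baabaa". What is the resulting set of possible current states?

{q1, q2, q3, q4}

Start: ε-closure({q0}) = {q0, q1, q2}.
Read 'b': {q0, q1, q2} → {q0, q1, q2, q3, q5}.
Read 'a': {q0, q1, q2, q3, q5} → {q0, q1, q2, q3, q4}.
Read 'a': {q0, q1, q2, q3, q4} → {q1, q2, q3, q4}.
Read 'b': {q1, q2, q3, q4} → {q0, q1, q2, q3, q4, q5}.
Read 'a': {q0, q1, q2, q3, q4, q5} → {q0, q1, q2, q3, q4}.
Read 'a': {q0, q1, q2, q3, q4} → {q1, q2, q3, q4}.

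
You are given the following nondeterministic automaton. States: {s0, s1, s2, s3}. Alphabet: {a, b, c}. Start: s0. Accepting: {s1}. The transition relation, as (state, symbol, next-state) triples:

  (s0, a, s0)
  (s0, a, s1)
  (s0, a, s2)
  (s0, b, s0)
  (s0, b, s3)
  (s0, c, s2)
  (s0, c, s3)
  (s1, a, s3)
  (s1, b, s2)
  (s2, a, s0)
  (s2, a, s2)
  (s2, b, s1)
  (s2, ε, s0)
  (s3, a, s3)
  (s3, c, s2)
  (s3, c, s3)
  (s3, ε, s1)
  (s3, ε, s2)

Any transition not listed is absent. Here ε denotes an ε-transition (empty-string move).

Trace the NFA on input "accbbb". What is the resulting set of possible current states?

Start in {s0}.
Read 'a': s0→{s0, s1, s2}; now {s0, s1, s2}.
Read 'c': s0→{s2, s3}, s1→∅, s2→∅; union {s2, s3}; ε-closure = {s0, s1, s2, s3}.
Read 'c': s0→{s2, s3}, s1→∅, s2→∅, s3→{s2, s3}; union {s2, s3}; ε-closure = {s0, s1, s2, s3}.
Read 'b': s0→{s0, s3}, s1→{s2}, s2→{s1}, s3→∅; now {s0, s1, s2, s3}.
Read 'b': s0→{s0, s3}, s1→{s2}, s2→{s1}, s3→∅; now {s0, s1, s2, s3}.
Read 'b': s0→{s0, s3}, s1→{s2}, s2→{s1}, s3→∅; now {s0, s1, s2, s3}.

{s0, s1, s2, s3}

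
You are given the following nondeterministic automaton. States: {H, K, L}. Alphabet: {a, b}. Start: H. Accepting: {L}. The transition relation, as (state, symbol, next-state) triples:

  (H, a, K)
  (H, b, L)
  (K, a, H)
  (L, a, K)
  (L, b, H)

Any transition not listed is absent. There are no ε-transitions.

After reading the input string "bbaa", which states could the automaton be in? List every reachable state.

Start in {H}.
Read 'b': H→{L}; now {L}.
Read 'b': L→{H}; now {H}.
Read 'a': H→{K}; now {K}.
Read 'a': K→{H}; now {H}.

{H}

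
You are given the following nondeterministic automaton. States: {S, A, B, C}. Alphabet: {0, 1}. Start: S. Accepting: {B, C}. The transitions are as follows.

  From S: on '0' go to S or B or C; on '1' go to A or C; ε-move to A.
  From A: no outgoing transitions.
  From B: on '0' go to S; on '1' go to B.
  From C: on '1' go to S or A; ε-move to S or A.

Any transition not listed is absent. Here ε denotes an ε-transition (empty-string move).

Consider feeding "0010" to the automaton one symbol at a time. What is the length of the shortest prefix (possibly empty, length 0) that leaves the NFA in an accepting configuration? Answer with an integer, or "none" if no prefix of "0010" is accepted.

Start: ε-closure({S}) = {S, A}.
Read '0': {S, A} → {S, A, B, C}.
None of the earlier sets intersect F, but {S, A, B, C} does.

1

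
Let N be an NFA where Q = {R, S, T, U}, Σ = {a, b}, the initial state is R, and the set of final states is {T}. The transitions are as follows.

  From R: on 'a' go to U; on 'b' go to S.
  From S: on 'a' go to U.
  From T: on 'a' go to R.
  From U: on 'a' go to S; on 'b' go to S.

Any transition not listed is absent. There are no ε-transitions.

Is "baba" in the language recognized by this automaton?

No

Start in {R}.
Read 'b': R→{S}; now {S}.
Read 'a': S→{U}; now {U}.
Read 'b': U→{S}; now {S}.
Read 'a': S→{U}; now {U}.
The final set {U} contains no accepting state.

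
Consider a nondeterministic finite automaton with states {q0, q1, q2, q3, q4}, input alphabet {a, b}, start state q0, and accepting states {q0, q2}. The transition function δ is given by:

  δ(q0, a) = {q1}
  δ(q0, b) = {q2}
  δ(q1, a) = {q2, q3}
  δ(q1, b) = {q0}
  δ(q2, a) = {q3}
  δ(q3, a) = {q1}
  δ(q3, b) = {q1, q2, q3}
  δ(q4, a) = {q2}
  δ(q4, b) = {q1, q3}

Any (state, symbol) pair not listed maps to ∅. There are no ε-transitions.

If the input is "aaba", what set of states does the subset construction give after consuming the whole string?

{q1, q2, q3}

Start in {q0}.
Read 'a': {q0} → {q1}.
Read 'a': {q1} → {q2, q3}.
Read 'b': {q2, q3} → {q1, q2, q3}.
Read 'a': {q1, q2, q3} → {q1, q2, q3}.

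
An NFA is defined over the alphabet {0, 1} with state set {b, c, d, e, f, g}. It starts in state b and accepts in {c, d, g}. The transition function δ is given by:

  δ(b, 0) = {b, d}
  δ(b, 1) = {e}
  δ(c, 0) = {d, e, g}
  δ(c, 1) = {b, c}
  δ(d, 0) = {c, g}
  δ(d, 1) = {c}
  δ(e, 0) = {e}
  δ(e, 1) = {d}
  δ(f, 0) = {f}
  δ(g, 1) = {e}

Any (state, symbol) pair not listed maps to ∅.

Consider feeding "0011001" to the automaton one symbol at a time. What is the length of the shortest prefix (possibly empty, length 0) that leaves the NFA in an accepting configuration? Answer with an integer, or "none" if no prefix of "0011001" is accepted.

Start in {b}.
Read '0': {b} → {b, d}.
None of the earlier sets intersect F, but {b, d} does.

1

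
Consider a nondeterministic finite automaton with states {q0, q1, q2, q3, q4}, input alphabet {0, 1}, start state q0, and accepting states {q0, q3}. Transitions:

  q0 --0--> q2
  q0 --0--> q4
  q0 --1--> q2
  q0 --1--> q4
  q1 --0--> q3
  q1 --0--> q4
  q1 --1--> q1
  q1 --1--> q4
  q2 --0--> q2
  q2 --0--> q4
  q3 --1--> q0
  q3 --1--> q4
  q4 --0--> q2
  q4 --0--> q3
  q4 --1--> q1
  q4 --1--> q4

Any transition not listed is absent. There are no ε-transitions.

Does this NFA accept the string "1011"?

No

Start in {q0}.
Read '1': q0→{q2, q4}; now {q2, q4}.
Read '0': q2→{q2, q4}, q4→{q2, q3}; now {q2, q3, q4}.
Read '1': q2→∅, q3→{q0, q4}, q4→{q1, q4}; now {q0, q1, q4}.
Read '1': q0→{q2, q4}, q1→{q1, q4}, q4→{q1, q4}; now {q1, q2, q4}.
The final set {q1, q2, q4} contains no accepting state.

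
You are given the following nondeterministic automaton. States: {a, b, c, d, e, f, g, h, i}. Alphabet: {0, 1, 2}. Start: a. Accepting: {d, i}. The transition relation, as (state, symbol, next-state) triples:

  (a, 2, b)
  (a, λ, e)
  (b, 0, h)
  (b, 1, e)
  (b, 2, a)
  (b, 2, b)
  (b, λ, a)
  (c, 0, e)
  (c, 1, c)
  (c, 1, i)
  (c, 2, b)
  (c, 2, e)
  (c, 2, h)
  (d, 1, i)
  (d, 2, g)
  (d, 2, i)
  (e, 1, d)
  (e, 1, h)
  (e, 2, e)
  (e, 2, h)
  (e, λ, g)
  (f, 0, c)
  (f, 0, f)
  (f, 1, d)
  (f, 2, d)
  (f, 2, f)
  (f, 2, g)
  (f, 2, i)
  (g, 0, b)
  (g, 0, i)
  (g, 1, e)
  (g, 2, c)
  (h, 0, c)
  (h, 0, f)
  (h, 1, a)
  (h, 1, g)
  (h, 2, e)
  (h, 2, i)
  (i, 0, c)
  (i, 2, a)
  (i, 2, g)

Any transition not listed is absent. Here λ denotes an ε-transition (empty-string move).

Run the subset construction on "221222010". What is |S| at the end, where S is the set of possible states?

7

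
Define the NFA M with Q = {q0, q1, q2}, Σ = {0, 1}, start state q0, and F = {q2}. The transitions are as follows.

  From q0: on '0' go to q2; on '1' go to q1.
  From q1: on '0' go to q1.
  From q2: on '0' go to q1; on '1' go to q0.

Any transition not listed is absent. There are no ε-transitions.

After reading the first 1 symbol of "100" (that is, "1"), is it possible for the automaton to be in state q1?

Start in {q0}.
Read '1': q0→{q1}; now {q1}.
State q1 is in {q1}.

Yes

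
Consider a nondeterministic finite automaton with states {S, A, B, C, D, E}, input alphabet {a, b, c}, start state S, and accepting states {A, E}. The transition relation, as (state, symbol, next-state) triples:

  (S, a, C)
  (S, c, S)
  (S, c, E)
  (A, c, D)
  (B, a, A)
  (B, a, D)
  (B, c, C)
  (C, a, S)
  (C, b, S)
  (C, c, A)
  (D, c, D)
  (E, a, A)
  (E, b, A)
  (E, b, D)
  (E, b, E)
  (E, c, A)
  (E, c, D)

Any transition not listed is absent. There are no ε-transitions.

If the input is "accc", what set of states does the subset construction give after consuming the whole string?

Start in {S}.
Read 'a': S→{C}; now {C}.
Read 'c': C→{A}; now {A}.
Read 'c': A→{D}; now {D}.
Read 'c': D→{D}; now {D}.

{D}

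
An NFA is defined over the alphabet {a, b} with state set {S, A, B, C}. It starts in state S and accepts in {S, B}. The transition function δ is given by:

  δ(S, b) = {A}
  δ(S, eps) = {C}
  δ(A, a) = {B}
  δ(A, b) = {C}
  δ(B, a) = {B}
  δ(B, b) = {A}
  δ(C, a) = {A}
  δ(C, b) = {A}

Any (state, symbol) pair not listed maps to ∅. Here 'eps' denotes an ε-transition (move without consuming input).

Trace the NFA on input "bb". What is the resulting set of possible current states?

{C}

Start: ε-closure({S}) = {S, C}.
Read 'b': S→{A}, C→{A}; now {A}.
Read 'b': A→{C}; now {C}.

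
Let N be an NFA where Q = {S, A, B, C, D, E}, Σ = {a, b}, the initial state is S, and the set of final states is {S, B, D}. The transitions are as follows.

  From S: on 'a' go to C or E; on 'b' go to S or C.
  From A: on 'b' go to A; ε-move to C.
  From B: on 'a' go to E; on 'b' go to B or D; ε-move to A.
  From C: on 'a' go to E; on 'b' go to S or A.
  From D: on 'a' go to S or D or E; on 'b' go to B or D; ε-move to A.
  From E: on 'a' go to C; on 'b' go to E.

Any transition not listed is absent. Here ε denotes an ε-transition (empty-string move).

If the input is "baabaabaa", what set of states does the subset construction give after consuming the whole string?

{C, E}

Start in {S}.
Read 'b': {S} → {S, C}.
Read 'a': {S, C} → {C, E}.
Read 'a': {C, E} → {C, E}.
Read 'b': {C, E} → {S, A, C, E}.
Read 'a': {S, A, C, E} → {C, E}.
Read 'a': {C, E} → {C, E}.
Read 'b': {C, E} → {S, A, C, E}.
Read 'a': {S, A, C, E} → {C, E}.
Read 'a': {C, E} → {C, E}.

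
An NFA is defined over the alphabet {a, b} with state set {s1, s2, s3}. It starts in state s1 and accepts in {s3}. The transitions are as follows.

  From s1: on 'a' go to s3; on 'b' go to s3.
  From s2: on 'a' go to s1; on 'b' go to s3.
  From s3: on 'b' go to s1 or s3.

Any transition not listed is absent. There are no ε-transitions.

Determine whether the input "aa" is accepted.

No

Start in {s1}.
Read 'a': s1→{s3}; now {s3}.
Read 'a': s3→∅; now ∅.
The final set ∅ contains no accepting state.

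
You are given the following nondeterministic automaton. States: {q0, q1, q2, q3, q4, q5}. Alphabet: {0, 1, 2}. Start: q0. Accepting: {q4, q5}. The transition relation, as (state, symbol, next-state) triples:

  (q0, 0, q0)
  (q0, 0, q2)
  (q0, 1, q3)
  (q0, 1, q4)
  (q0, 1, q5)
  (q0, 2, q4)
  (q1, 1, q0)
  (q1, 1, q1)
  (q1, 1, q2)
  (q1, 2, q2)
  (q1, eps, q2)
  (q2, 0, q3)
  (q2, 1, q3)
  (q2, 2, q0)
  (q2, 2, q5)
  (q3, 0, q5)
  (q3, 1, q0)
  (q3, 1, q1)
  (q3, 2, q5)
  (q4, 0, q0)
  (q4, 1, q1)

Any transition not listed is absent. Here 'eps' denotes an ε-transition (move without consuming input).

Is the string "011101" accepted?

Yes

Start in {q0}.
Read '0': {q0} → {q0, q2}.
Read '1': {q0, q2} → {q3, q4, q5}.
Read '1': {q3, q4, q5} → {q0, q1, q2}.
Read '1': {q0, q1, q2} → {q0, q1, q2, q3, q4, q5}.
Read '0': {q0, q1, q2, q3, q4, q5} → {q0, q2, q3, q5}.
Read '1': {q0, q2, q3, q5} → {q0, q1, q2, q3, q4, q5}.
The final set {q0, q1, q2, q3, q4, q5} contains the accepting states q4, q5.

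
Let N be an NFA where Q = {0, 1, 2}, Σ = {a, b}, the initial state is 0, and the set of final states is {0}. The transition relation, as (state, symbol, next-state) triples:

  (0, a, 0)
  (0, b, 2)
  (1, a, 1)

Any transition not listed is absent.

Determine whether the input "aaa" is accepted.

Yes

Start in {0}.
Read 'a': 0→{0}; now {0}.
Read 'a': 0→{0}; now {0}.
Read 'a': 0→{0}; now {0}.
The final set {0} contains the accepting state 0.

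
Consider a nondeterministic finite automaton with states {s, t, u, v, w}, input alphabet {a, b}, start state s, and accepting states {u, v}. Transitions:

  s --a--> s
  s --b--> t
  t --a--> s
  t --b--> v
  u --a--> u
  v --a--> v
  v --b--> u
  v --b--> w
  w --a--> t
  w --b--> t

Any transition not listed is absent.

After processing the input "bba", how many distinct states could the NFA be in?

1

Start in {s}.
Read 'b': s→{t}; now {t}.
Read 'b': t→{v}; now {v}.
Read 'a': v→{v}; now {v}.
That set has 1 state.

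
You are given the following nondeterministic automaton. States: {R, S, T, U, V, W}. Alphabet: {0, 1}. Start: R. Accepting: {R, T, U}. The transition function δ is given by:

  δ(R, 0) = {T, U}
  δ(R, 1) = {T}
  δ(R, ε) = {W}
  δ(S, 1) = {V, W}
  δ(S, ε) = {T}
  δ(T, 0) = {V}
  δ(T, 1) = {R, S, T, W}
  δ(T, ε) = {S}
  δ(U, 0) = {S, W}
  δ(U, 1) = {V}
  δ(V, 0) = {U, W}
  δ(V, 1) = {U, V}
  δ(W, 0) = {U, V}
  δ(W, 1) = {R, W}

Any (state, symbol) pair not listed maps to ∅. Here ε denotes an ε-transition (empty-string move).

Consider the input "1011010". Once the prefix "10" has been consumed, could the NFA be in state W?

No

Start: ε-closure({R}) = {R, W}.
Read '1': {R, W} → {R, S, T, W}.
Read '0': {R, S, T, W} → {S, T, U, V}.
State W is not in {S, T, U, V}.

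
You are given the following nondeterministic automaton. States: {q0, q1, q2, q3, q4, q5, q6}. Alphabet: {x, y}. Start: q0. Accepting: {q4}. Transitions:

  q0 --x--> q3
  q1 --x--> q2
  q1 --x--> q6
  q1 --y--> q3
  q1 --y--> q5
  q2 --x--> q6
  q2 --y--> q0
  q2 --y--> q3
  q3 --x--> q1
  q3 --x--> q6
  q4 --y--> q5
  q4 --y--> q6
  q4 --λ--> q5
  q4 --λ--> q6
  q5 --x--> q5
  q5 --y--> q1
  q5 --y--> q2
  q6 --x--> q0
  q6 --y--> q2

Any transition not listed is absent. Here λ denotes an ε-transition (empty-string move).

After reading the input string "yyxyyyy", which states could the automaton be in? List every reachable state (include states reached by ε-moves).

∅

Start in {q0}.
Read 'y': q0→∅; now ∅.
The set is empty and remains empty for the remaining 6 symbols.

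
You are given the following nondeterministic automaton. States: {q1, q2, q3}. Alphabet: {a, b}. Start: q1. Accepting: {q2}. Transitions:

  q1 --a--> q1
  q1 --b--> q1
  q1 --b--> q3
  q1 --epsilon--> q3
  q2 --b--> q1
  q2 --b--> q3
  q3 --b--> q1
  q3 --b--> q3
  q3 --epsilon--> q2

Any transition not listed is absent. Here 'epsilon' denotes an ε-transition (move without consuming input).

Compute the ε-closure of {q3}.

Begin with {q3}.
ε-move q3 → q2; add q2.

{q2, q3}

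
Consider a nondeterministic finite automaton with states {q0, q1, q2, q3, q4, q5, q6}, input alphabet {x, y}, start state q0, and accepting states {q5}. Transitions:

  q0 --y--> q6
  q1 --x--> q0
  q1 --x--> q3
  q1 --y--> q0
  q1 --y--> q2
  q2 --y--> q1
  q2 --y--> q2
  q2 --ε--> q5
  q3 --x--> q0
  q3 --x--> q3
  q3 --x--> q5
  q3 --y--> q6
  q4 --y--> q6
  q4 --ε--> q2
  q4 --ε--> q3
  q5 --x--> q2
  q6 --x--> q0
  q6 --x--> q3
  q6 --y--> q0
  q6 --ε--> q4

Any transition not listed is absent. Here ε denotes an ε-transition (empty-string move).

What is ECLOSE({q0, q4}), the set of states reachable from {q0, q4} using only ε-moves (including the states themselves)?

{q0, q2, q3, q4, q5}

Begin with {q0, q4}.
ε-move q4 → q2; add q2.
ε-move q4 → q3; add q3.
ε-move q2 → q5; add q5.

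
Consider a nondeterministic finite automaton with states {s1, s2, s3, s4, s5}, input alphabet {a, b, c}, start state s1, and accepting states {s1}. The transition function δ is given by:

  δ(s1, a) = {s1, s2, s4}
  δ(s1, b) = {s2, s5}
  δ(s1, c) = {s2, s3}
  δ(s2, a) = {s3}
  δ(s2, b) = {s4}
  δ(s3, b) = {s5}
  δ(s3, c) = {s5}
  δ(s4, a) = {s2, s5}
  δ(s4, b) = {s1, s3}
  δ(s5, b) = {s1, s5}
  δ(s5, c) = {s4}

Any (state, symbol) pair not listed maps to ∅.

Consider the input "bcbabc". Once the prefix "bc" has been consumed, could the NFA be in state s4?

Start in {s1}.
Read 'b': s1→{s2, s5}; now {s2, s5}.
Read 'c': s2→∅, s5→{s4}; now {s4}.
State s4 is in {s4}.

Yes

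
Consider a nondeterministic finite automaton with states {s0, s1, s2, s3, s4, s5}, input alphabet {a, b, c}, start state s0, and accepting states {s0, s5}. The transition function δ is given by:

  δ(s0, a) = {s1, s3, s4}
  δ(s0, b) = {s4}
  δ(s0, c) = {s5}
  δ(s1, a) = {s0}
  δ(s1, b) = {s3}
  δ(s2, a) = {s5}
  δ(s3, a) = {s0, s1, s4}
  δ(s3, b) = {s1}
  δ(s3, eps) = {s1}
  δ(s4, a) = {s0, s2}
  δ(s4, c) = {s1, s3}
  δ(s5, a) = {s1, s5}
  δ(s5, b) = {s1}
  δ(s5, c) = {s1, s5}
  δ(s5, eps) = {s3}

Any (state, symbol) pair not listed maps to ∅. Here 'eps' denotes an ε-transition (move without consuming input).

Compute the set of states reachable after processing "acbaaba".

Start in {s0}.
Read 'a': {s0} → {s1, s3, s4}.
Read 'c': {s1, s3, s4} → {s1, s3}.
Read 'b': {s1, s3} → {s1, s3}.
Read 'a': {s1, s3} → {s0, s1, s4}.
Read 'a': {s0, s1, s4} → {s0, s1, s2, s3, s4}.
Read 'b': {s0, s1, s2, s3, s4} → {s1, s3, s4}.
Read 'a': {s1, s3, s4} → {s0, s1, s2, s4}.

{s0, s1, s2, s4}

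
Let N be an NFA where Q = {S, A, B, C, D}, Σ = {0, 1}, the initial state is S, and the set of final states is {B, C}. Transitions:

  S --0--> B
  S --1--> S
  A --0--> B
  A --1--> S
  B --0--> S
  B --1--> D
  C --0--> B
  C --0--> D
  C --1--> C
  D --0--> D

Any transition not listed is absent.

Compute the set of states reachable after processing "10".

{B}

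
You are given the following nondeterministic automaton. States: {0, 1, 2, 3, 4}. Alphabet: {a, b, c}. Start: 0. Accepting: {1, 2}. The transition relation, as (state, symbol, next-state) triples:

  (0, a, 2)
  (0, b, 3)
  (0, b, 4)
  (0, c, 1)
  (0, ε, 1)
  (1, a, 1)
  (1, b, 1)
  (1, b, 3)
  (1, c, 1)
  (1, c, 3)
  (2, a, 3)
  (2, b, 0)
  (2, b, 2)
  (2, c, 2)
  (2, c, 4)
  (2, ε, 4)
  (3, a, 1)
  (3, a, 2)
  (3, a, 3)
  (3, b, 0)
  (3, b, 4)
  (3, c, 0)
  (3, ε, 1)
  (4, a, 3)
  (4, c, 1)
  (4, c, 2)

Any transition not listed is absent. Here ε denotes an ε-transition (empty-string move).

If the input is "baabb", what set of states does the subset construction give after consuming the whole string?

Start: ε-closure({0}) = {0, 1}.
Read 'b': {0, 1} → {1, 3, 4}.
Read 'a': {1, 3, 4} → {1, 2, 3, 4}.
Read 'a': {1, 2, 3, 4} → {1, 2, 3, 4}.
Read 'b': {1, 2, 3, 4} → {0, 1, 2, 3, 4}.
Read 'b': {0, 1, 2, 3, 4} → {0, 1, 2, 3, 4}.

{0, 1, 2, 3, 4}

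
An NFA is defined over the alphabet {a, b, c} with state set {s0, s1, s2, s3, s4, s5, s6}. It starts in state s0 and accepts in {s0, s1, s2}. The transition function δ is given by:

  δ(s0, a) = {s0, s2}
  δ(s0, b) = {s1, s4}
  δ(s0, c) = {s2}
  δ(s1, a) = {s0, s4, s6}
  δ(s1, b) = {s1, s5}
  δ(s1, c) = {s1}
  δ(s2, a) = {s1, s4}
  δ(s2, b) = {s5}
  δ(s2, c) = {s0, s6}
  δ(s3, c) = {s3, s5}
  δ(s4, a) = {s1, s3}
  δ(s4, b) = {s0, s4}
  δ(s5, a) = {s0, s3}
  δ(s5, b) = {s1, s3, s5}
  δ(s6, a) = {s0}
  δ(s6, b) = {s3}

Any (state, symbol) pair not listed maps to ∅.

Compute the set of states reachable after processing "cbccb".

Start in {s0}.
Read 'c': s0→{s2}; now {s2}.
Read 'b': s2→{s5}; now {s5}.
Read 'c': s5→∅; now ∅.
The set is empty and remains empty for the remaining 2 symbols.

∅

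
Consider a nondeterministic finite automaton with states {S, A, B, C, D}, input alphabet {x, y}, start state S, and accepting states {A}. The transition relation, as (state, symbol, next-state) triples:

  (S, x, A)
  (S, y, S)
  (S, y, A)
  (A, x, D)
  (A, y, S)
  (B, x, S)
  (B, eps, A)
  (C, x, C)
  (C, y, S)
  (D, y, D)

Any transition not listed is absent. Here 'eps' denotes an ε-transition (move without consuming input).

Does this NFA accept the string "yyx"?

Start in {S}.
Read 'y': {S} → {S, A}.
Read 'y': {S, A} → {S, A}.
Read 'x': {S, A} → {A, D}.
The final set {A, D} contains the accepting state A.

Yes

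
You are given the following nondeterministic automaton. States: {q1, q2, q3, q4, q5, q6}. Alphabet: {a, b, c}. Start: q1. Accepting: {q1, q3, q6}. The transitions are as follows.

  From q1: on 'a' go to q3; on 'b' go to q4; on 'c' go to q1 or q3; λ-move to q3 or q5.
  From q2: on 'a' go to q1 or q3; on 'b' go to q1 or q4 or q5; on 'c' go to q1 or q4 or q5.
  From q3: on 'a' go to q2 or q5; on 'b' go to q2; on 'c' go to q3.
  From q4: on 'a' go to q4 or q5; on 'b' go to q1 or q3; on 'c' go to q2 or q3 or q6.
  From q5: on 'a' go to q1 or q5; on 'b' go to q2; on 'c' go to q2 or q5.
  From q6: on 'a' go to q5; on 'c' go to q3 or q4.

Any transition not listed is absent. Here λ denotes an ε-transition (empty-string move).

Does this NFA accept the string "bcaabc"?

Yes

Start: ε-closure({q1}) = {q1, q3, q5}.
Read 'b': q1→{q4}, q3→{q2}, q5→{q2}; now {q2, q4}.
Read 'c': q2→{q1, q4, q5}, q4→{q2, q3, q6}; now {q1, q2, q3, q4, q5, q6}.
Read 'a': q1→{q3}, q2→{q1, q3}, q3→{q2, q5}, q4→{q4, q5}, q5→{q1, q5}, q6→{q5}; now {q1, q2, q3, q4, q5}.
Read 'a': q1→{q3}, q2→{q1, q3}, q3→{q2, q5}, q4→{q4, q5}, q5→{q1, q5}; now {q1, q2, q3, q4, q5}.
Read 'b': q1→{q4}, q2→{q1, q4, q5}, q3→{q2}, q4→{q1, q3}, q5→{q2}; now {q1, q2, q3, q4, q5}.
Read 'c': q1→{q1, q3}, q2→{q1, q4, q5}, q3→{q3}, q4→{q2, q3, q6}, q5→{q2, q5}; now {q1, q2, q3, q4, q5, q6}.
The final set {q1, q2, q3, q4, q5, q6} contains the accepting states q1, q3, q6.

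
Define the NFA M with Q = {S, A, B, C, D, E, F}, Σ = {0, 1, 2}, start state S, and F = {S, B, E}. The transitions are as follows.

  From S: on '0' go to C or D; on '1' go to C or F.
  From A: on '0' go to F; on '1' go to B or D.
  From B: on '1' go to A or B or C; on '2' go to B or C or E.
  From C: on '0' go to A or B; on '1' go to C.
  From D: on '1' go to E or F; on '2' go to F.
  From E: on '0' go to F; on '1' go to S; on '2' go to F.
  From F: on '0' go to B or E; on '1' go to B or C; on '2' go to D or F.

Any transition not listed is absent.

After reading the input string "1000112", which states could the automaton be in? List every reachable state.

{B, C, D, E, F}

Start in {S}.
Read '1': {S} → {C, F}.
Read '0': {C, F} → {A, B, E}.
Read '0': {A, B, E} → {F}.
Read '0': {F} → {B, E}.
Read '1': {B, E} → {S, A, B, C}.
Read '1': {S, A, B, C} → {A, B, C, D, F}.
Read '2': {A, B, C, D, F} → {B, C, D, E, F}.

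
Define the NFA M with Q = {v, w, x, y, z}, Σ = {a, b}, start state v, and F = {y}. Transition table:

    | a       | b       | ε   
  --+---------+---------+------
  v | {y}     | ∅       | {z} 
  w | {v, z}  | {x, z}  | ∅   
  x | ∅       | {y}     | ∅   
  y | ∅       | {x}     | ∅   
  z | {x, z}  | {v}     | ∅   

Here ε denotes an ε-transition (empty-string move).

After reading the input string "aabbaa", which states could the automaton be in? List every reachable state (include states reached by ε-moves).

{x, z}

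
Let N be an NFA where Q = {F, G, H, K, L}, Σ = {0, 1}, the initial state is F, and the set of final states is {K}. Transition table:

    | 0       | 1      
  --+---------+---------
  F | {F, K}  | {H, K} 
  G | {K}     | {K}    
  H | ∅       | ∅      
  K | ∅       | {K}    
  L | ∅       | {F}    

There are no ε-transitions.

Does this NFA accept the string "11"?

Yes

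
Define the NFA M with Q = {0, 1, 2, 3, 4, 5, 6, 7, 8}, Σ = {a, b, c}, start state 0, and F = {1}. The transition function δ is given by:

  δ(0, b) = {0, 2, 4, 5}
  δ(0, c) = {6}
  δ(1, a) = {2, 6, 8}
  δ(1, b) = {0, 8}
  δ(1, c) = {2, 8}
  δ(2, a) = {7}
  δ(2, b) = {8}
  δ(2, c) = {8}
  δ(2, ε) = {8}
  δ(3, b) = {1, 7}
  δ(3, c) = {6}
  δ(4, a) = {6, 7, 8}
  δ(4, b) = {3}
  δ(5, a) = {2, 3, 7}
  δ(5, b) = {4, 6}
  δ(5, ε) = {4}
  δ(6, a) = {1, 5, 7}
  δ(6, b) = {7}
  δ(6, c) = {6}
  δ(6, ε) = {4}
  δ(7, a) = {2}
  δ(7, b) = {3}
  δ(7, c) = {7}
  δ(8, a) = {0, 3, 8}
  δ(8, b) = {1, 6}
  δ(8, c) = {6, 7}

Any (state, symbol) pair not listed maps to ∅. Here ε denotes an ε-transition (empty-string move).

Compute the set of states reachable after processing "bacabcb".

{1, 3, 4, 6, 7, 8}

Start in {0}.
Read 'b': 0→{0, 2, 4, 5}; union {0, 2, 4, 5}; ε-closure = {0, 2, 4, 5, 8}.
Read 'a': 0→∅, 2→{7}, 4→{6, 7, 8}, 5→{2, 3, 7}, 8→{0, 3, 8}; union {0, 2, 3, 6, 7, 8}; ε-closure = {0, 2, 3, 4, 6, 7, 8}.
Read 'c': 0→{6}, 2→{8}, 3→{6}, 4→∅, 6→{6}, 7→{7}, 8→{6, 7}; union {6, 7, 8}; ε-closure = {4, 6, 7, 8}.
Read 'a': 4→{6, 7, 8}, 6→{1, 5, 7}, 7→{2}, 8→{0, 3, 8}; union {0, 1, 2, 3, 5, 6, 7, 8}; ε-closure = {0, 1, 2, 3, 4, 5, 6, 7, 8}.
Read 'b': 0→{0, 2, 4, 5}, 1→{0, 8}, 2→{8}, 3→{1, 7}, 4→{3}, 5→{4, 6}, 6→{7}, 7→{3}, 8→{1, 6}; now {0, 1, 2, 3, 4, 5, 6, 7, 8}.
Read 'c': 0→{6}, 1→{2, 8}, 2→{8}, 3→{6}, 4→∅, 5→∅, 6→{6}, 7→{7}, 8→{6, 7}; union {2, 6, 7, 8}; ε-closure = {2, 4, 6, 7, 8}.
Read 'b': 2→{8}, 4→{3}, 6→{7}, 7→{3}, 8→{1, 6}; union {1, 3, 6, 7, 8}; ε-closure = {1, 3, 4, 6, 7, 8}.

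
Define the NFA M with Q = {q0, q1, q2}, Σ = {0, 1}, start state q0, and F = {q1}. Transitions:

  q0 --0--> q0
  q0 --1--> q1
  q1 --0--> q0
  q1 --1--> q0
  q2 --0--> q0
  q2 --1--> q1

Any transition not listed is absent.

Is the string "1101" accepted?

Yes

Start in {q0}.
Read '1': q0→{q1}; now {q1}.
Read '1': q1→{q0}; now {q0}.
Read '0': q0→{q0}; now {q0}.
Read '1': q0→{q1}; now {q1}.
The final set {q1} contains the accepting state q1.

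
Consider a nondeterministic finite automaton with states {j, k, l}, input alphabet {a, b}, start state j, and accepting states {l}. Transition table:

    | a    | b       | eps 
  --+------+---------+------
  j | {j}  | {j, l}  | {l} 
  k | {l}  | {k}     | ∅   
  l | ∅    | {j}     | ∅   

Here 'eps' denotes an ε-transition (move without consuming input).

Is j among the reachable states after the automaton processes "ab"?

Yes

Start: ε-closure({j}) = {j, l}.
Read 'a': j→{j}, l→∅; union {j}; ε-closure = {j, l}.
Read 'b': j→{j, l}, l→{j}; now {j, l}.
State j is in {j, l}.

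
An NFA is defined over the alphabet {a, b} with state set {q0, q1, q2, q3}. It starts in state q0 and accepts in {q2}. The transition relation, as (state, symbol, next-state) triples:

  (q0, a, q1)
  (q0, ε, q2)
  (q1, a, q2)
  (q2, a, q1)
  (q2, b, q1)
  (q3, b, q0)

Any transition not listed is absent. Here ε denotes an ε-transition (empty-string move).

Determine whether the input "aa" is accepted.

Yes

Start: ε-closure({q0}) = {q0, q2}.
Read 'a': {q0, q2} → {q1}.
Read 'a': {q1} → {q2}.
The final set {q2} contains the accepting state q2.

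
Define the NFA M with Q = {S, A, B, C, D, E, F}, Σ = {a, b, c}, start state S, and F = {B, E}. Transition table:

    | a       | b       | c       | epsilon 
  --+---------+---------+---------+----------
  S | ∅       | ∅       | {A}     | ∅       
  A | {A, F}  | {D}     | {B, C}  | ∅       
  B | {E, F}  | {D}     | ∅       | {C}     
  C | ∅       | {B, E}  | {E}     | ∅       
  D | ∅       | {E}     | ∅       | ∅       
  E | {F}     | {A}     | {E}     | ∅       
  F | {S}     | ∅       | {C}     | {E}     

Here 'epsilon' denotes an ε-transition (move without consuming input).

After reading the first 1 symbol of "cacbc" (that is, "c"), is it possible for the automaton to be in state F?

Start in {S}.
Read 'c': S→{A}; now {A}.
State F is not in {A}.

No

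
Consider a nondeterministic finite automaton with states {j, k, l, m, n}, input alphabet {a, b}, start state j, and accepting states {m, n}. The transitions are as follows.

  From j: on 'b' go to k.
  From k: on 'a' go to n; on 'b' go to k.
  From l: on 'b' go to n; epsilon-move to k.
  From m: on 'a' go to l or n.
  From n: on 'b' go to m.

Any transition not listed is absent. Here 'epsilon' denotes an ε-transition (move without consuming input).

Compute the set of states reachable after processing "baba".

Start in {j}.
Read 'b': {j} → {k}.
Read 'a': {k} → {n}.
Read 'b': {n} → {m}.
Read 'a': {m} → {k, l, n}.

{k, l, n}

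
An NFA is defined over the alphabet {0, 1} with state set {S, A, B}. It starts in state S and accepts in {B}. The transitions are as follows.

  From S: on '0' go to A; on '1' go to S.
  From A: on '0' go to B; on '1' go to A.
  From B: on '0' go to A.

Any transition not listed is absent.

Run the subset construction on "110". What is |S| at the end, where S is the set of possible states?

1

Start in {S}.
Read '1': S→{S}; now {S}.
Read '1': S→{S}; now {S}.
Read '0': S→{A}; now {A}.
That set has 1 state.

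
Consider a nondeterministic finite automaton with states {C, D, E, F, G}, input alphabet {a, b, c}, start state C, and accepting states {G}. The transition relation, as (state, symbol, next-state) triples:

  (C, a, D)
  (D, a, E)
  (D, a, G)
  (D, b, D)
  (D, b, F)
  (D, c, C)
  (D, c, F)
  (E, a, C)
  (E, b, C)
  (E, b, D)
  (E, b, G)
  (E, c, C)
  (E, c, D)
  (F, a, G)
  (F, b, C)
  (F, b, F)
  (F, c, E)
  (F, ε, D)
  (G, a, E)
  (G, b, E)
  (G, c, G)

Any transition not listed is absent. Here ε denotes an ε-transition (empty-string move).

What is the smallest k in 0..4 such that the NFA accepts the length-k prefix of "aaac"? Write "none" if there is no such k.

Start in {C}.
Read 'a': C→{D}; now {D}.
Read 'a': D→{E, G}; now {E, G}.
None of the earlier sets intersect F, but {E, G} does.

2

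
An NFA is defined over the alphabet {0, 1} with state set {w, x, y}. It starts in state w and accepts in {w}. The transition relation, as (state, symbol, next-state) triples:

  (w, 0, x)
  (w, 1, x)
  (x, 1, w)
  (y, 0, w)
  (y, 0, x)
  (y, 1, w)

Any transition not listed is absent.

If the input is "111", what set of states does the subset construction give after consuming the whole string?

Start in {w}.
Read '1': w→{x}; now {x}.
Read '1': x→{w}; now {w}.
Read '1': w→{x}; now {x}.

{x}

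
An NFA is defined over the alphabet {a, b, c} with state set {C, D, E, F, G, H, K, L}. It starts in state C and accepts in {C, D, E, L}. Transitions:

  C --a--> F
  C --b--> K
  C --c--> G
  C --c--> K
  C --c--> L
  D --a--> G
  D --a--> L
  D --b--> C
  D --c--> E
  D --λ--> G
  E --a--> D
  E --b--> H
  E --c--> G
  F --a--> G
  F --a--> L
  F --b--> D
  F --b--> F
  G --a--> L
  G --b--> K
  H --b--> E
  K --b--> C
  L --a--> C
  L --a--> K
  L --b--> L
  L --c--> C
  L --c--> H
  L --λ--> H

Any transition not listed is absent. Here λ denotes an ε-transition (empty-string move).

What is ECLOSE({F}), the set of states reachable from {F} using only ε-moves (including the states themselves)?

Begin with {F}.
No ε-moves leave this set, so the closure equals the set itself.

{F}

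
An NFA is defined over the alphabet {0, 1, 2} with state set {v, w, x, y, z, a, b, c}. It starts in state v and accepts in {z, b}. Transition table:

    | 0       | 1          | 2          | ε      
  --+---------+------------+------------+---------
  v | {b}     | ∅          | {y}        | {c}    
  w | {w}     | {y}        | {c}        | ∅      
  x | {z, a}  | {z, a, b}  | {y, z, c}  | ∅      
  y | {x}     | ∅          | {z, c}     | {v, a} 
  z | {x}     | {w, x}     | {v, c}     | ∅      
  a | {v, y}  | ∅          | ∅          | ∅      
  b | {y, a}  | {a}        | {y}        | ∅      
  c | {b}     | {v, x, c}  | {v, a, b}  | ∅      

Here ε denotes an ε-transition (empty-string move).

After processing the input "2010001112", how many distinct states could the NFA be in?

Start: ε-closure({v}) = {v, c}.
Read '2': v→{y}, c→{v, a, b}; union {v, y, a, b}; ε-closure = {v, y, a, b, c}.
Read '0': v→{b}, y→{x}, a→{v, y}, b→{y, a}, c→{b}; union {v, x, y, a, b}; ε-closure = {v, x, y, a, b, c}.
Read '1': v→∅, x→{z, a, b}, y→∅, a→∅, b→{a}, c→{v, x, c}; now {v, x, z, a, b, c}.
Read '0': v→{b}, x→{z, a}, z→{x}, a→{v, y}, b→{y, a}, c→{b}; union {v, x, y, z, a, b}; ε-closure = {v, x, y, z, a, b, c}.
Read '0': v→{b}, x→{z, a}, y→{x}, z→{x}, a→{v, y}, b→{y, a}, c→{b}; union {v, x, y, z, a, b}; ε-closure = {v, x, y, z, a, b, c}.
Read '0': v→{b}, x→{z, a}, y→{x}, z→{x}, a→{v, y}, b→{y, a}, c→{b}; union {v, x, y, z, a, b}; ε-closure = {v, x, y, z, a, b, c}.
Read '1': v→∅, x→{z, a, b}, y→∅, z→{w, x}, a→∅, b→{a}, c→{v, x, c}; now {v, w, x, z, a, b, c}.
Read '1': v→∅, w→{y}, x→{z, a, b}, z→{w, x}, a→∅, b→{a}, c→{v, x, c}; now {v, w, x, y, z, a, b, c}.
Read '1': v→∅, w→{y}, x→{z, a, b}, y→∅, z→{w, x}, a→∅, b→{a}, c→{v, x, c}; now {v, w, x, y, z, a, b, c}.
Read '2': v→{y}, w→{c}, x→{y, z, c}, y→{z, c}, z→{v, c}, a→∅, b→{y}, c→{v, a, b}; now {v, y, z, a, b, c}.
That set has 6 states.

6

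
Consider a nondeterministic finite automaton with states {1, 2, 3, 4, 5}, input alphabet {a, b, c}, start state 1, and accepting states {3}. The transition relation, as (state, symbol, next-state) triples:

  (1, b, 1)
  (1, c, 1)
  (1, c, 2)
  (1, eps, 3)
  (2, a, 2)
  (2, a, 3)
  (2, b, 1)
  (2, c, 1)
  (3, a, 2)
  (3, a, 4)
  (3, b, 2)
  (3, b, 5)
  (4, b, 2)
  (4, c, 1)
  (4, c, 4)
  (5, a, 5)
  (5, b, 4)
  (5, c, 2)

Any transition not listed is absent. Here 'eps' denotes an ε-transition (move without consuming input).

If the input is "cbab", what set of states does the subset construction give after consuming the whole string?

{1, 2, 3, 4, 5}

Start: ε-closure({1}) = {1, 3}.
Read 'c': {1, 3} → {1, 2, 3}.
Read 'b': {1, 2, 3} → {1, 2, 3, 5}.
Read 'a': {1, 2, 3, 5} → {2, 3, 4, 5}.
Read 'b': {2, 3, 4, 5} → {1, 2, 3, 4, 5}.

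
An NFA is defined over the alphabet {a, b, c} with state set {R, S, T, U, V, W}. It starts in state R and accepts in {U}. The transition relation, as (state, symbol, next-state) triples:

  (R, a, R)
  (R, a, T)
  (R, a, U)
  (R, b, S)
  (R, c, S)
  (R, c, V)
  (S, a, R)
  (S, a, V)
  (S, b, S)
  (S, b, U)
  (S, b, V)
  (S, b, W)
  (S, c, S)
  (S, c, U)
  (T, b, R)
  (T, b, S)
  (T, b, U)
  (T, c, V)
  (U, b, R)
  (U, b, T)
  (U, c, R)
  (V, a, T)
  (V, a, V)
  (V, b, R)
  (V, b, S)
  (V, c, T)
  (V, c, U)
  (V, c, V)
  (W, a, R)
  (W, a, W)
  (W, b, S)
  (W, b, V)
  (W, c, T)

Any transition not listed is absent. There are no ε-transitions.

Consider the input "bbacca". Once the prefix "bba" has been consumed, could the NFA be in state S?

No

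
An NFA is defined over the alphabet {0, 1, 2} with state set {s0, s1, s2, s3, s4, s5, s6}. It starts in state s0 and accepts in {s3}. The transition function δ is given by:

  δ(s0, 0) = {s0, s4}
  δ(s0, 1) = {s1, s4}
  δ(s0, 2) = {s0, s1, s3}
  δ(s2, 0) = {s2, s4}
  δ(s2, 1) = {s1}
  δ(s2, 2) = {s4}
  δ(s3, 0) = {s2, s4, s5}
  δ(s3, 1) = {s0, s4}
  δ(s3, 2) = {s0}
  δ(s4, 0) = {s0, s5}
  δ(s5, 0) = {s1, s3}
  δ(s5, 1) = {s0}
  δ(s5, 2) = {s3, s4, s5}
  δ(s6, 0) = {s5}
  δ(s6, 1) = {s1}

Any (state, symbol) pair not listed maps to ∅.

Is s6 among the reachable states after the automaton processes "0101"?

No

Start in {s0}.
Read '0': s0→{s0, s4}; now {s0, s4}.
Read '1': s0→{s1, s4}, s4→∅; now {s1, s4}.
Read '0': s1→∅, s4→{s0, s5}; now {s0, s5}.
Read '1': s0→{s1, s4}, s5→{s0}; now {s0, s1, s4}.
State s6 is not in {s0, s1, s4}.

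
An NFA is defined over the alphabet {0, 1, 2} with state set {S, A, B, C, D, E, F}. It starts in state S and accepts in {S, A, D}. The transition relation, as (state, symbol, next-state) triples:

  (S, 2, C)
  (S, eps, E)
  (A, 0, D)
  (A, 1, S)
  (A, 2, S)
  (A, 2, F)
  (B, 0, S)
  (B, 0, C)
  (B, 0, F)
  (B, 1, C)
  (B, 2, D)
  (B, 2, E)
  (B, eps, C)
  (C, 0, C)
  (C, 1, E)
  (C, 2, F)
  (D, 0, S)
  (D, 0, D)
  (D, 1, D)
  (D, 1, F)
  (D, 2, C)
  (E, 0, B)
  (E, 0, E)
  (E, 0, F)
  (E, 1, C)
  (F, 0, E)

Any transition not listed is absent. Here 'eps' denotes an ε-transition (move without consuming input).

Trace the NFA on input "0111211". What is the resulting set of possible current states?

Start: ε-closure({S}) = {S, E}.
Read '0': {S, E} → {B, C, E, F}.
Read '1': {B, C, E, F} → {C, E}.
Read '1': {C, E} → {C, E}.
Read '1': {C, E} → {C, E}.
Read '2': {C, E} → {F}.
Read '1': {F} → ∅.
The set is empty and remains empty for the remaining 1 symbol.

∅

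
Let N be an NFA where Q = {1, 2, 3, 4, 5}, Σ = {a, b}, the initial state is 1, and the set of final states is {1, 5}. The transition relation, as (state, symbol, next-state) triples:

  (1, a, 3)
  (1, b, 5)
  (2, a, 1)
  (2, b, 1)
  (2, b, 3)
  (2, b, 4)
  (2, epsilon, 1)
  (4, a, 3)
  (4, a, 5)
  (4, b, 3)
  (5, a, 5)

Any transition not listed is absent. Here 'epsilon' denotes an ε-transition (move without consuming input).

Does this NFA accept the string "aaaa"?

Start in {1}.
Read 'a': {1} → {3}.
Read 'a': {3} → ∅.
The set is empty and remains empty for the remaining 2 symbols.
The final set ∅ contains no accepting state.

No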